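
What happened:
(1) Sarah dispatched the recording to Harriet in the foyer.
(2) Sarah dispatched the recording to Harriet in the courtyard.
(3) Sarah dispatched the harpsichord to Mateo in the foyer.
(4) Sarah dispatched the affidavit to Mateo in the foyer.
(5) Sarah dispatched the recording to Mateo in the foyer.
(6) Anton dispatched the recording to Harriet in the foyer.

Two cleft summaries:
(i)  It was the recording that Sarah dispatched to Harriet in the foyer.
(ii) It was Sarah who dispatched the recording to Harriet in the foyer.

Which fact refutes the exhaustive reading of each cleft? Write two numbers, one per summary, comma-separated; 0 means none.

(i): focus "the recording". No fact shares agent = Sarah, recipient = Harriet, setting = in the foyer with a different thing. 0.
(ii): focus "Sarah". Looking for thing = the recording, recipient = Harriet, setting = in the foyer with some other agent — fact (6) has Anton there. Refuted.

0, 6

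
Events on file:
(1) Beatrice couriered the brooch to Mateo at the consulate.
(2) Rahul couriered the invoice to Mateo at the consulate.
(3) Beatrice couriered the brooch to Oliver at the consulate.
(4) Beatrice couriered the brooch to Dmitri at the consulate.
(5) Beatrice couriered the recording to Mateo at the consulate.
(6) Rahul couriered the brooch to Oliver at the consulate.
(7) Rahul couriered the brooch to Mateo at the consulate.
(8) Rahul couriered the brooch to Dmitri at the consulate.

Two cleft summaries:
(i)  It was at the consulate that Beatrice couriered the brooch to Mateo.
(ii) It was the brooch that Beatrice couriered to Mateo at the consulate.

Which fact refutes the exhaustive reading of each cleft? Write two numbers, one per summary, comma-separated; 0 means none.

0, 5

(i): focus "at the consulate". No fact shares Beatrice as agent and the brooch as thing and Mateo as recipient with a different setting. 0.
(ii): focus "the brooch". Looking for Beatrice as agent and Mateo as recipient and at the consulate as setting with some other thing — fact (5) has the recording there. Refuted.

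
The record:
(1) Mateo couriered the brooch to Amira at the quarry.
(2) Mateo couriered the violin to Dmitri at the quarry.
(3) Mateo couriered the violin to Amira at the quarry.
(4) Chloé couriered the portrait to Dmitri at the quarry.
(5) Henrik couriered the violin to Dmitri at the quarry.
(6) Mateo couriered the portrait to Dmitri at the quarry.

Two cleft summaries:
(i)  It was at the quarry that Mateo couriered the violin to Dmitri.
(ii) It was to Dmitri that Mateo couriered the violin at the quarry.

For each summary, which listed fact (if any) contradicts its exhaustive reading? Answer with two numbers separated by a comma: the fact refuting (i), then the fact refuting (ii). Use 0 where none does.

0, 3

(i): focus "at the quarry". No fact shares Mateo as agent and the violin as thing and Dmitri as recipient with a different setting. 0.
(ii): focus "Dmitri". Looking for Mateo as agent and the violin as thing and at the quarry as setting with some other recipient — fact (3) has Amira there. Refuted.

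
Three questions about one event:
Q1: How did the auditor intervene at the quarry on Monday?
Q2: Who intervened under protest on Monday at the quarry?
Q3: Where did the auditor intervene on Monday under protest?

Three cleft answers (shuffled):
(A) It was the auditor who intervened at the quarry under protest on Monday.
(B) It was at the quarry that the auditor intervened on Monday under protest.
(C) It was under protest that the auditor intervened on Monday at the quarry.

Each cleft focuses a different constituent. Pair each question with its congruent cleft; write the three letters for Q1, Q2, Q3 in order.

CAB

Q1 asks about the manner; cleft (C) focuses "under protest", which is the manner — so Q1 → C.
Q2 asks about the subject (agent); cleft (A) focuses "the auditor", which is the subject (agent) — so Q2 → A.
Q3 asks about the location; cleft (B) focuses "at the quarry", which is the location — so Q3 → B.
Mapping: Q1→C, Q2→A, Q3→B.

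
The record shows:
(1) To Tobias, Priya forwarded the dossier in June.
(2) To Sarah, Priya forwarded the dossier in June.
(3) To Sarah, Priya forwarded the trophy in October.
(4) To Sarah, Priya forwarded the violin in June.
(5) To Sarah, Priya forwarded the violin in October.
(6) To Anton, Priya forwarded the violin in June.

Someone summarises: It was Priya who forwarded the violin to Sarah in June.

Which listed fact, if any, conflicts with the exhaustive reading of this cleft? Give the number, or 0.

The cleft puts "Priya" in focus and presupposes the open proposition with the violin as thing and Sarah as recipient and in June as setting.
Exhaustivity: Priya is the only agent satisfying that background.
No listed fact matches the background with a different agent. Exhaustivity holds.

0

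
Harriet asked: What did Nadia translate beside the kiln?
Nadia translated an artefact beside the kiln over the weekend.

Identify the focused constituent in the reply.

an artefact

The wh-word "what" asks about the direct object.
In the answer, "Nadia" and "beside the kiln" are given — repeated from the question.
"over the weekend" is also new, but it specifies the time, which is not what the question asks about — so it is not the focus.
The constituent filling the direct object gap is "an artefact"; that is the focus.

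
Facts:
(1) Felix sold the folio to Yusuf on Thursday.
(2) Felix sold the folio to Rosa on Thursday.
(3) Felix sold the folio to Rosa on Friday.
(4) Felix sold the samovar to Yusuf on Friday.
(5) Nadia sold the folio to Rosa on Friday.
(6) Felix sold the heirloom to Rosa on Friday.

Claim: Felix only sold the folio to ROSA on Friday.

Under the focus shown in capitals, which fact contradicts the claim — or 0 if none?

0

Focus (in capitals) is "Rosa" — the recipient. "Only" excludes alternative recipients while holding fixed agent = Felix, thing = the folio, setting = on Friday.
No fact matches agent = Felix, thing = the folio, setting = on Friday with a different recipient — every other fact differs on at least one backgrounded slot. So no fact refutes it.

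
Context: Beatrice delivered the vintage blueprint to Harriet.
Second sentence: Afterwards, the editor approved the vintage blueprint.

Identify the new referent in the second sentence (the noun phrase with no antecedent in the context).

"the vintage blueprint" in the second sentence is given — already mentioned in the context.
"the editor" has no antecedent in the context; it is discourse-new.

the editor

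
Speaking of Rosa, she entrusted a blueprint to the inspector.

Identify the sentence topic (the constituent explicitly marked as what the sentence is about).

The construction explicitly marks "Rosa" as what the sentence is about — the topic.
The remainder of the clause is the comment (what is said about the topic).

Rosa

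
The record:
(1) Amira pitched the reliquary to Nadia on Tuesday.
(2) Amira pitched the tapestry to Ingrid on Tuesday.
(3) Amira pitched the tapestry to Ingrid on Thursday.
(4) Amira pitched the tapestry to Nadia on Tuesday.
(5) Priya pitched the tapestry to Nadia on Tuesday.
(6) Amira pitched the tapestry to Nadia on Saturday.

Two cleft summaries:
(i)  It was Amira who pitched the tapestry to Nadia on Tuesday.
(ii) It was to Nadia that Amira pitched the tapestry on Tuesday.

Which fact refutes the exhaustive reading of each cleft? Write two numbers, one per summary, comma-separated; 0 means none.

5, 2

Summary (i) focuses "Amira" (the agent); background thing = the tapestry, recipient = Nadia, setting = on Tuesday. Fact (5) matches that background with agent = Priya — refutes (i).
Summary (ii) focuses "Nadia" (the recipient); background agent = Amira, thing = the tapestry, setting = on Tuesday. Fact (2) matches that background with recipient = Ingrid — refutes (ii).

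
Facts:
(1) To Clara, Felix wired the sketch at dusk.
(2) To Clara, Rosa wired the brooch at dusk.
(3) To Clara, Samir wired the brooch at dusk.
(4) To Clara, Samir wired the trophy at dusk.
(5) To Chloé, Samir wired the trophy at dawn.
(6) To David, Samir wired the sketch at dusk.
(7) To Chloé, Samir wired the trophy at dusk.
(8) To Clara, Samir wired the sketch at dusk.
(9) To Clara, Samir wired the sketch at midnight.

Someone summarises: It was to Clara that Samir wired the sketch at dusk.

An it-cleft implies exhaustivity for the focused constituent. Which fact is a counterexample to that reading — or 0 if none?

6

Focus of the cleft: "Clara" (the recipient). Presupposed background: Samir as agent and the sketch as thing and at dusk as setting.
Exhaustivity: Clara is the only recipient satisfying that background.
But fact (6) also has Samir as agent and the sketch as thing and at dusk as setting, with recipient = David — so the exhaustive reading fails.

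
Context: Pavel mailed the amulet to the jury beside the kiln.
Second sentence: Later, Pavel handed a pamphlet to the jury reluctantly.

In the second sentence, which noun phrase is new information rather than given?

a pamphlet

"Pavel" and "the jury" in the second sentence are given — already mentioned in the context.
"a pamphlet" has no antecedent in the context; it is discourse-new (the indefinite article also signals a new referent).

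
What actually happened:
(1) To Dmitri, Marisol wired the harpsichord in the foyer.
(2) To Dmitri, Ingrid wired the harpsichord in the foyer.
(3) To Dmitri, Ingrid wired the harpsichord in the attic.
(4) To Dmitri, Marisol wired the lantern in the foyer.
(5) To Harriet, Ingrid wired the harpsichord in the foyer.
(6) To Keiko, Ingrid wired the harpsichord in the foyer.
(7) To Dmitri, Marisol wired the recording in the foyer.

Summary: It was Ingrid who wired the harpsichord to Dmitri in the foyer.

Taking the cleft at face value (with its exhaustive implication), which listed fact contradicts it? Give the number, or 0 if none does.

The cleft puts "Ingrid" in focus and presupposes the open proposition with thing = the harpsichord, recipient = Dmitri, setting = in the foyer.
The exhaustive reading says no other agent fits that background.
Fact (1) shares the background but with agent = Marisol; exhaustivity is violated.

1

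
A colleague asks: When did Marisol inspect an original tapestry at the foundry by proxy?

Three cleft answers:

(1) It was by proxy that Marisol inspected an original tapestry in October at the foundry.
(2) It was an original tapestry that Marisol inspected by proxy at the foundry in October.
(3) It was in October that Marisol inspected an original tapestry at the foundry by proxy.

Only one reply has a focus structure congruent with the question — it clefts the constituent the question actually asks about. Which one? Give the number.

The question word "when" targets the time.
Option (1) clefts "by proxy" — the manner, not what was asked.
Option (2) clefts "an original tapestry" — the direct object, not what was asked.
Option (3) clefts "in October" — that matches what the question asks about.
So the congruent reply is (3).

3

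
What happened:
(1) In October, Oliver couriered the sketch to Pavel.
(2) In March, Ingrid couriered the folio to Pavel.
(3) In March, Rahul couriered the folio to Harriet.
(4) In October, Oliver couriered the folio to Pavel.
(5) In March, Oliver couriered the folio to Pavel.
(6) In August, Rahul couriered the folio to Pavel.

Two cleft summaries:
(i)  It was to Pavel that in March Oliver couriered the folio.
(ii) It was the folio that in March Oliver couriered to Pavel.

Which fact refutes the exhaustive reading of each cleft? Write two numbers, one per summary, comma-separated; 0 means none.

Summary (i) focuses "Pavel" (the recipient); background agent = Oliver, thing = the folio, setting = in March. No fact matches that background with a different recipient, so 0.
Summary (ii) focuses "the folio" (the thing); background agent = Oliver, recipient = Pavel, setting = in March. No fact matches that background with a different thing, so 0.

0, 0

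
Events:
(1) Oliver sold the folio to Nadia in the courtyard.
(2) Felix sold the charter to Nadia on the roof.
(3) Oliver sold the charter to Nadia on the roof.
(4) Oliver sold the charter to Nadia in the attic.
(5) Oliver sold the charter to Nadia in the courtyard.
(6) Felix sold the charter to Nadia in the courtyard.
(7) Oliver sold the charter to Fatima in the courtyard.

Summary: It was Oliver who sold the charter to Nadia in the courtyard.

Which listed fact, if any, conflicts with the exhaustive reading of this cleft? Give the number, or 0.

The cleft puts "Oliver" in focus and presupposes the open proposition with the charter as thing and Nadia as recipient and in the courtyard as setting.
The exhaustive reading says no other agent fits that background.
But fact (6) also has the charter as thing and Nadia as recipient and in the courtyard as setting, with agent = Felix — so the exhaustive reading fails.

6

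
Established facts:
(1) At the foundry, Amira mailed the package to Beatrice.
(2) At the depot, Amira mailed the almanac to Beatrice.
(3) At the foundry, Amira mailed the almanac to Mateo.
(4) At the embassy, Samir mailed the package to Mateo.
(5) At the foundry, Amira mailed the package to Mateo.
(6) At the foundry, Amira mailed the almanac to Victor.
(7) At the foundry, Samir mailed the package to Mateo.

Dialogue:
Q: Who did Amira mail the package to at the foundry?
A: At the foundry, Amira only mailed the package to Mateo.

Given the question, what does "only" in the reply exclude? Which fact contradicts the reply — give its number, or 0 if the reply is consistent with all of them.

1

The question "Who did ... to ...?" targets the recipient, so in the reply the focus falls on "Mateo".
So "only" ranges over recipients; the rest (same agent, thing, setting (Amira / the package / at the foundry)) is presupposed.
Fact (1) keeps same agent, thing, setting (Amira / the package / at the foundry) but has recipient = Beatrice; that refutes the reply.
(Fact (3) would refute a reading with focus on the thing — but that is not what the question asks.)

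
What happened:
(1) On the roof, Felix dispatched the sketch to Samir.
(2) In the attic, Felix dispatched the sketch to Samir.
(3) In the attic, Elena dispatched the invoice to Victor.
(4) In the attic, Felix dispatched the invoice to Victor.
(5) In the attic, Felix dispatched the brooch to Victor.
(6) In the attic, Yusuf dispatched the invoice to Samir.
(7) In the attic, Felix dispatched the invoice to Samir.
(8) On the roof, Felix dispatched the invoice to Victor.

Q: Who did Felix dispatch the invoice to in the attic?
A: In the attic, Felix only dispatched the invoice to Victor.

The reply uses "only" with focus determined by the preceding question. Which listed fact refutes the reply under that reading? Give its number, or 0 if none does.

7

Answering "Who did ... to ...?" puts focus on the recipient — here, "Victor".
So "only" ranges over recipients; the rest (same agent, thing, setting (Felix / the invoice / in the attic)) is presupposed.
Fact (7) shares the background with a different recipient (Samir) — counterexample.
(Fact (5) would refute a reading with focus on the thing — but that is not what the question asks.)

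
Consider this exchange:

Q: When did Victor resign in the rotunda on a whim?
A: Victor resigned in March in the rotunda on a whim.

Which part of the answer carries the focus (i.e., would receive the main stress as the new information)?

The wh-word "when" asks about the time.
In the answer, "Victor", "in the rotunda" and "on a whim" are given — repeated from the question.
The constituent filling the time gap is "in March"; that is the focus and would carry nuclear stress.

in March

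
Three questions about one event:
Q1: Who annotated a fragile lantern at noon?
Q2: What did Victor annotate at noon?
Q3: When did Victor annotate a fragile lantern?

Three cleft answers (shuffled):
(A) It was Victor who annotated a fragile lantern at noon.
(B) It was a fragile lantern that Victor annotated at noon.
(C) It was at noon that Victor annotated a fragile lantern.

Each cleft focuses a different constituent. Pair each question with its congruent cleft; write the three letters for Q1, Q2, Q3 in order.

ABC

Q1 asks about the subject (agent); cleft (A) focuses "Victor", which is the subject (agent) — so Q1 → A.
Q2 asks about the direct object; cleft (B) focuses "a fragile lantern", which is the direct object — so Q2 → B.
Q3 asks about the time; cleft (C) focuses "at noon", which is the time — so Q3 → C.
Mapping: Q1→A, Q2→B, Q3→C.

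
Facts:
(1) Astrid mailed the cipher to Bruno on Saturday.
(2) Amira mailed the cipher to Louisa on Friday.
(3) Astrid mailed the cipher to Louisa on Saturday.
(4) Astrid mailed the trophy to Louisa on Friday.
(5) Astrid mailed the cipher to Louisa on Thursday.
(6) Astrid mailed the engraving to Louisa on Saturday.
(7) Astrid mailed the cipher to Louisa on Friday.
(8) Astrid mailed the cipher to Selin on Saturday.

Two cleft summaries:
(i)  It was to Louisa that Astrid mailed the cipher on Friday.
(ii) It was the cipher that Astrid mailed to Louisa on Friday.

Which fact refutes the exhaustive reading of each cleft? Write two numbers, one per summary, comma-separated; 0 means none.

(i): focus "Louisa". No fact shares agent = Astrid, thing = the cipher, setting = on Friday with a different recipient. 0.
(ii): focus "the cipher". Looking for agent = Astrid, recipient = Louisa, setting = on Friday with some other thing — fact (4) has the trophy there. Refuted.

0, 4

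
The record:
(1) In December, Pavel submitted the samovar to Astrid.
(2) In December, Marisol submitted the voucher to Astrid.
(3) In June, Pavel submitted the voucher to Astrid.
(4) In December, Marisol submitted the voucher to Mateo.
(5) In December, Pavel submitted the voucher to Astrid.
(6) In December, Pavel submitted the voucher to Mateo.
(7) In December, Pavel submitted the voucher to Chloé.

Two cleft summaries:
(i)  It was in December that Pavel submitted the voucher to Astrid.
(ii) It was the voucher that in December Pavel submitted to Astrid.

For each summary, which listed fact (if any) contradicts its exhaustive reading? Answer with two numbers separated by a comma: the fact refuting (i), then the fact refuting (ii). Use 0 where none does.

Summary (i) focuses "in December" (the setting); background agent = Pavel, thing = the voucher, recipient = Astrid. Fact (3) matches that background with setting = in June — refutes (i).
Summary (ii) focuses "the voucher" (the thing); background agent = Pavel, recipient = Astrid, setting = in December. Fact (1) matches that background with thing = the samovar — refutes (ii).

3, 1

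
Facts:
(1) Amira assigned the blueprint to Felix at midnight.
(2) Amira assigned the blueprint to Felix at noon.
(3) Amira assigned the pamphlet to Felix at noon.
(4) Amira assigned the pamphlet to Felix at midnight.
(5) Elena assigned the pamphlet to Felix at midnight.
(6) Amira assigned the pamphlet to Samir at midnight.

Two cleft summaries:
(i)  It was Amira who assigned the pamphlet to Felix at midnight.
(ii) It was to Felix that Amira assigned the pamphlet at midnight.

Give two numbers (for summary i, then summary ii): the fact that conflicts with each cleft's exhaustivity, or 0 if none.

5, 6

Summary (i) focuses "Amira" (the agent); background thing = the pamphlet, recipient = Felix, setting = at midnight. Fact (5) matches that background with agent = Elena — refutes (i).
Summary (ii) focuses "Felix" (the recipient); background agent = Amira, thing = the pamphlet, setting = at midnight. Fact (6) matches that background with recipient = Samir — refutes (ii).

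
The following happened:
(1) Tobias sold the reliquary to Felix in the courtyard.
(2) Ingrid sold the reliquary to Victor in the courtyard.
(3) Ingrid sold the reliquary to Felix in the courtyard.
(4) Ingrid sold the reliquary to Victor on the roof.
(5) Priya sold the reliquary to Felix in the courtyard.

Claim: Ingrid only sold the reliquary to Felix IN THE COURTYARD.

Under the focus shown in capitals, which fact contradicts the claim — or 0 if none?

0

The capitals mark "in the courtyard" as focus. So "only" rules out other settings, with the rest (same agent, thing, recipient (Ingrid / the reliquary / Felix)) as background.
No fact matches same agent, thing, recipient (Ingrid / the reliquary / Felix) with a different setting — every other fact differs on at least one backgrounded slot. So no fact refutes it.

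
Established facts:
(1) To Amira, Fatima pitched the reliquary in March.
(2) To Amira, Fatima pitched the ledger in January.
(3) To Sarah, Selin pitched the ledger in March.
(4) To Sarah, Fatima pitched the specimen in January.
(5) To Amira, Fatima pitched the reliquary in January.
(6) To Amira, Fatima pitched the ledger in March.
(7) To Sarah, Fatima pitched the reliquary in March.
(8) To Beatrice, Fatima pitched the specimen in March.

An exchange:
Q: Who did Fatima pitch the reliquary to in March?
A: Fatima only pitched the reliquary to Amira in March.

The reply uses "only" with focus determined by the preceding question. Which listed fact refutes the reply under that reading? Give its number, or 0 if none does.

7

The question "Who did ... to ...?" targets the recipient, so in the reply the focus falls on "Amira".
"Only" then excludes alternative recipients while the background — agent = Fatima, thing = the reliquary, setting = in March — is held fixed.
Fact (7) keeps agent = Fatima, thing = the reliquary, setting = in March but has recipient = Sarah; that refutes the reply.
(Fact (5) would refute a reading with focus on the setting — but that is not what the question asks.)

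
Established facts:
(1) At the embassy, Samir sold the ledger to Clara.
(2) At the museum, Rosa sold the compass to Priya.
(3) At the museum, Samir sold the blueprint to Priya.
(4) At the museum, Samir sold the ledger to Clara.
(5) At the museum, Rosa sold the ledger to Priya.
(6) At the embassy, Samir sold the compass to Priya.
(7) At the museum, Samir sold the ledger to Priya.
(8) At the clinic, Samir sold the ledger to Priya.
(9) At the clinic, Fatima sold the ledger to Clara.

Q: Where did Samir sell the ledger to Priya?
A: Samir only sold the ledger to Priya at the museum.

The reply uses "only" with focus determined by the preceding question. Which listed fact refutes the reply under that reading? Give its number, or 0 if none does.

8

The question "Where did ...?" targets the setting, so in the reply the focus falls on "at the museum".
"Only" then excludes alternative settings while the background — same agent, thing, recipient (Samir / the ledger / Priya) — is held fixed.
Fact (8) keeps same agent, thing, recipient (Samir / the ledger / Priya) but has setting = at the clinic; that refutes the reply.
(Fact (3) would refute a reading with focus on the thing — but that is not what the question asks.)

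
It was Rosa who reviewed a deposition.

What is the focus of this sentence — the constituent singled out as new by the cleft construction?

Rosa

In an it-cleft "It was X that/who ...", the clefted constituent X is the focus; the that/who-clause expresses the presupposed open proposition.
Here the focus is "Rosa". The backgrounded (presupposed) material includes "a deposition".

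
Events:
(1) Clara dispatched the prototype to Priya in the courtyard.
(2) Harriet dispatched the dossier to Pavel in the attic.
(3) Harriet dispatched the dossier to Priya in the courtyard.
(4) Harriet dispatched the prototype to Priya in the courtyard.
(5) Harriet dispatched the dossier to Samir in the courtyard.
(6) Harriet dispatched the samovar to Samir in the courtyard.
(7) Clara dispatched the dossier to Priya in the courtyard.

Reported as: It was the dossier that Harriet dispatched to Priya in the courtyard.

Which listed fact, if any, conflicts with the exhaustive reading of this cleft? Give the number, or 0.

4

The cleft puts "the dossier" in focus and presupposes the open proposition with same agent, recipient, setting (Harriet / Priya / in the courtyard).
Exhaustivity: the dossier is the only thing satisfying that background.
But fact (4) also has same agent, recipient, setting (Harriet / Priya / in the courtyard), with thing = the prototype — so the exhaustive reading fails.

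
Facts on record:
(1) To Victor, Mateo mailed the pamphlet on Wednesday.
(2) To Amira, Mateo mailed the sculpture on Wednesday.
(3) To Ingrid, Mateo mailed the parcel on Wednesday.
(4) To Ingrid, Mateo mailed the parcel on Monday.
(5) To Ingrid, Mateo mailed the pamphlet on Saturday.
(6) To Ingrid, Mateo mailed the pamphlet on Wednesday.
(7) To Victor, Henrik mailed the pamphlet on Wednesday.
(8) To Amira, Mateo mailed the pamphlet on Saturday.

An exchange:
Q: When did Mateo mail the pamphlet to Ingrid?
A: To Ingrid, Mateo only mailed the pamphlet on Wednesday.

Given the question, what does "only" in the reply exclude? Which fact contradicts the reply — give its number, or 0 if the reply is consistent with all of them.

5

Answering "When did ...?" puts focus on the setting — here, "on Wednesday".
"Only" then excludes alternative settings while the background — agent = Mateo, thing = the pamphlet, recipient = Ingrid — is held fixed.
Fact (5) keeps agent = Mateo, thing = the pamphlet, recipient = Ingrid but has setting = on Saturday; that refutes the reply.
(Fact (3) would refute a reading with focus on the thing — but that is not what the question asks.)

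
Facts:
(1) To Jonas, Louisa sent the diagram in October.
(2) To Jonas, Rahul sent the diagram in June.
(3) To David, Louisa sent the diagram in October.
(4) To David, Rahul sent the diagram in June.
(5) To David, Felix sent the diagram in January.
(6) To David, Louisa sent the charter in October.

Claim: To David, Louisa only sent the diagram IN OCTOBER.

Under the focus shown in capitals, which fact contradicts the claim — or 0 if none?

Focus (in capitals) is "in October" — the setting. "Only" excludes alternative settings while holding fixed Louisa as agent and the diagram as thing and David as recipient.
Every other fact changes something in the background, not just the setting. Nothing refutes the claim.

0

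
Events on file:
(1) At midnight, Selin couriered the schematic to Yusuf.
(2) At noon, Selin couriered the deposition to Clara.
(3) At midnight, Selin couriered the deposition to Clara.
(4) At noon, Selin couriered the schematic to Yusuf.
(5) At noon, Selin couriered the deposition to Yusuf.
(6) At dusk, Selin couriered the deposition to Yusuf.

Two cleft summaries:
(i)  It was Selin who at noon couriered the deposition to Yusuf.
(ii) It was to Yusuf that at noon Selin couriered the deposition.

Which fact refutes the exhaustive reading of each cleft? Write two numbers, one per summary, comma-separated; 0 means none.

(i): focus "Selin". No fact shares thing = the deposition, recipient = Yusuf, setting = at noon with a different agent. 0.
(ii): focus "Yusuf". Looking for agent = Selin, thing = the deposition, setting = at noon with some other recipient — fact (2) has Clara there. Refuted.

0, 2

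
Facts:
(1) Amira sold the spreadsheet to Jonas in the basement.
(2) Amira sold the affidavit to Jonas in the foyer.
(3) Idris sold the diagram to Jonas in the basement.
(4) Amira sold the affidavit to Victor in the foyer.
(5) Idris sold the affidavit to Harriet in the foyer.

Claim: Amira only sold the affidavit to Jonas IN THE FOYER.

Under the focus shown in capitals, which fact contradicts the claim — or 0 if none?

Focus (in capitals) is "in the foyer" — the setting. "Only" excludes alternative settings while holding fixed same agent, thing, recipient (Amira / the affidavit / Jonas).
Every other fact changes something in the background, not just the setting. Nothing refutes the claim.

0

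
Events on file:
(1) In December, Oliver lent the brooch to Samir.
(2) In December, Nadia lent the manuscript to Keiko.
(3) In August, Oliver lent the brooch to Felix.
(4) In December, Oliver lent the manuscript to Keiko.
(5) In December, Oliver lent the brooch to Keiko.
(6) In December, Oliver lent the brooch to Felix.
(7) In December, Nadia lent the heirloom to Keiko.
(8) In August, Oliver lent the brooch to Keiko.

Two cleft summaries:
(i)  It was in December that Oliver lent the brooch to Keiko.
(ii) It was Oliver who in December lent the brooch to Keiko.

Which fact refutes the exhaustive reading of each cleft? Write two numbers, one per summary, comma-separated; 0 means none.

Summary (i) focuses "in December" (the setting); background Oliver as agent and the brooch as thing and Keiko as recipient. Fact (8) matches that background with setting = in August — refutes (i).
Summary (ii) focuses "Oliver" (the agent); background the brooch as thing and Keiko as recipient and in December as setting. No fact matches that background with a different agent, so 0.

8, 0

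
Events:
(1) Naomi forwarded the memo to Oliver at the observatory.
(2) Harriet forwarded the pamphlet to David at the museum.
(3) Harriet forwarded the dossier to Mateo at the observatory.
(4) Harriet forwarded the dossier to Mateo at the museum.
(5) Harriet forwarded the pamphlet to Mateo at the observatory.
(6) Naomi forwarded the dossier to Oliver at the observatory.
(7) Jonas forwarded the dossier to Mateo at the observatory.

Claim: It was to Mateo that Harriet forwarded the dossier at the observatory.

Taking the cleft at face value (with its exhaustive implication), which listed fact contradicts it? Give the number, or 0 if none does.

Focus of the cleft: "Mateo" (the recipient). Presupposed background: Harriet as agent and the dossier as thing and at the observatory as setting.
Exhaustivity: Mateo is the only recipient satisfying that background.
Every other fact differs from the presupposition on some backgrounded slot, so none challenges the exhaustivity.

0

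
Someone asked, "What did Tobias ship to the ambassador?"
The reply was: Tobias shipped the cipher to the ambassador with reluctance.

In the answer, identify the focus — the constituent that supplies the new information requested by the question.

The wh-word "what" asks about the direct object.
In the answer, "Tobias" and "to the ambassador" are given — repeated from the question.
"with reluctance" is also new, but it specifies the manner, which is not what the question asks about — so it is not the focus.
The constituent filling the direct object gap is "the cipher"; that is the focus.

the cipher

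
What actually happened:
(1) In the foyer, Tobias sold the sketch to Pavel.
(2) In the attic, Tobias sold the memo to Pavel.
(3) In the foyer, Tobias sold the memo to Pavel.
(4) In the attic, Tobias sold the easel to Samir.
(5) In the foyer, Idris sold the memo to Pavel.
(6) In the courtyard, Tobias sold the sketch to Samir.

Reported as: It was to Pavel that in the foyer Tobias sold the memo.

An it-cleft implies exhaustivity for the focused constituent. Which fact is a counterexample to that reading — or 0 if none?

Focus of the cleft: "Pavel" (the recipient). Presupposed background: agent = Tobias, thing = the memo, setting = in the foyer.
Exhaustivity: Pavel is the only recipient satisfying that background.
No listed fact matches the background with a different recipient. Exhaustivity holds.

0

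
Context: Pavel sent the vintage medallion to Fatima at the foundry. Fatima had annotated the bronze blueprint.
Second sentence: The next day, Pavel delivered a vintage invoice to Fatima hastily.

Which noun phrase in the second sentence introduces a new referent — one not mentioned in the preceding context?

"Pavel" and "Fatima" in the second sentence are given — already mentioned in the context.
"a vintage invoice" has no antecedent in the context; it is discourse-new (the indefinite article also signals a new referent).

a vintage invoice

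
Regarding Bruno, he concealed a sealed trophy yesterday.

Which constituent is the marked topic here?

The construction explicitly marks "Bruno" as what the sentence is about — the topic.
The remainder of the clause is the comment (what is said about the topic).

Bruno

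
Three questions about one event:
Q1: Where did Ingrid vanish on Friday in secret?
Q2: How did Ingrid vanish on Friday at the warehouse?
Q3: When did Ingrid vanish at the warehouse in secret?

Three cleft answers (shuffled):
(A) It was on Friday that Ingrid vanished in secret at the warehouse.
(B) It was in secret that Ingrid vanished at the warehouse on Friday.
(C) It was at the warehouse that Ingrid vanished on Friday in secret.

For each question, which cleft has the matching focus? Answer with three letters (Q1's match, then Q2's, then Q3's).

CBA

Q1 asks about the location; cleft (C) focuses "at the warehouse", which is the location — so Q1 → C.
Q2 asks about the manner; cleft (B) focuses "in secret", which is the manner — so Q2 → B.
Q3 asks about the time; cleft (A) focuses "on Friday", which is the time — so Q3 → A.
Mapping: Q1→C, Q2→B, Q3→A.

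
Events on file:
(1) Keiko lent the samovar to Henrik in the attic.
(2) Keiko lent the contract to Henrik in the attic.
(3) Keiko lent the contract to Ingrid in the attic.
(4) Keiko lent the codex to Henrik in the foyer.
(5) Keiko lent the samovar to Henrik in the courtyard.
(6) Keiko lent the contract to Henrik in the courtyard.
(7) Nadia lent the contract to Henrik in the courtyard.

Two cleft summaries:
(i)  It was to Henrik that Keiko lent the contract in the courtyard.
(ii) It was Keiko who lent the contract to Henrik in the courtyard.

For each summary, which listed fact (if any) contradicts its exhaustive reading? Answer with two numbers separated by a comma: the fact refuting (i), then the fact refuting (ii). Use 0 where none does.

0, 7

Summary (i) focuses "Henrik" (the recipient); background same agent, thing, setting (Keiko / the contract / in the courtyard). No fact matches that background with a different recipient, so 0.
Summary (ii) focuses "Keiko" (the agent); background same thing, recipient, setting (the contract / Henrik / in the courtyard). Fact (7) matches that background with agent = Nadia — refutes (ii).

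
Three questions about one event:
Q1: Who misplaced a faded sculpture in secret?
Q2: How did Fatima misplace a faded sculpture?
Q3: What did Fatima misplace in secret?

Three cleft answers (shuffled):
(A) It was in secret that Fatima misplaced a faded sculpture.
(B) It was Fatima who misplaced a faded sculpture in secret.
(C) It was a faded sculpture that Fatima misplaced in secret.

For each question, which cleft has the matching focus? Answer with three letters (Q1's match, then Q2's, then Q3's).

BAC

Q1 asks about the subject (agent); cleft (B) focuses "Fatima", which is the subject (agent) — so Q1 → B.
Q2 asks about the manner; cleft (A) focuses "in secret", which is the manner — so Q2 → A.
Q3 asks about the direct object; cleft (C) focuses "a faded sculpture", which is the direct object — so Q3 → C.
Mapping: Q1→B, Q2→A, Q3→C.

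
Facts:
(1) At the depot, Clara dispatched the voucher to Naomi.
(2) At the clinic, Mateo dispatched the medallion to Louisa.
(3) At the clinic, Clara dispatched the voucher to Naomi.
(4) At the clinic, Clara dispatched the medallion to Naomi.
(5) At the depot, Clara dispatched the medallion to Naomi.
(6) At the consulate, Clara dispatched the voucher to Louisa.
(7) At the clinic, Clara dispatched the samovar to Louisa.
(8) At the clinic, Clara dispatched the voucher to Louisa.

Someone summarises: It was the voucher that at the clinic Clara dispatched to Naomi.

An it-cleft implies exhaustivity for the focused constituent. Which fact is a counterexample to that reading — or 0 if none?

4

Focus of the cleft: "the voucher" (the thing). Presupposed background: Clara as agent and Naomi as recipient and at the clinic as setting.
The exhaustive reading says no other thing fits that background.
But fact (4) also has Clara as agent and Naomi as recipient and at the clinic as setting, with thing = the medallion — so the exhaustive reading fails.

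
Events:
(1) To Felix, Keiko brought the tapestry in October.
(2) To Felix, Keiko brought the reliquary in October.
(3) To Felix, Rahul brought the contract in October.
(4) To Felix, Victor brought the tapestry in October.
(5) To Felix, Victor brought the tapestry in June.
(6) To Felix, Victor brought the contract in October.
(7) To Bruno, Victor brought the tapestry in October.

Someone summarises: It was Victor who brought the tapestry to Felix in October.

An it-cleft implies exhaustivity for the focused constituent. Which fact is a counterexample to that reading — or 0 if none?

1

Focus of the cleft: "Victor" (the agent). Presupposed background: same thing, recipient, setting (the tapestry / Felix / in October).
Exhaustivity: Victor is the only agent satisfying that background.
Fact (1) shares the background but with agent = Keiko; exhaustivity is violated.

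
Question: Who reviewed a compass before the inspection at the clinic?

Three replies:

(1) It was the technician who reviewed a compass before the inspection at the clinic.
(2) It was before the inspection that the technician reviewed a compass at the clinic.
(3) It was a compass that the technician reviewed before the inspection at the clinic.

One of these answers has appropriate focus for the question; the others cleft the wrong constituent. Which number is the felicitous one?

1

The question word "who" targets the subject (agent).
Option (1) clefts "the technician" — that matches what the question asks about.
Option (2) clefts "before the inspection" — the time, not what was asked.
Option (3) clefts "a compass" — the direct object, not what was asked.
So the congruent reply is (1).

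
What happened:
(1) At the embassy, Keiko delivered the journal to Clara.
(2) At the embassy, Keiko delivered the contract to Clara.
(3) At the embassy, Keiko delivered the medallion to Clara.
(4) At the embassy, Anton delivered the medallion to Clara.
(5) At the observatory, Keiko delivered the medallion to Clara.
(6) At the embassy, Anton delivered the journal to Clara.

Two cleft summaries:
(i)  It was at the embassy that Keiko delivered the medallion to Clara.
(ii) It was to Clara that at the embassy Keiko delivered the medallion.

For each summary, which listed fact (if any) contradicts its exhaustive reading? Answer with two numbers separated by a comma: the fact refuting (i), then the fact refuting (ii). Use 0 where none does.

(i): focus "at the embassy". Looking for same agent, thing, recipient (Keiko / the medallion / Clara) with some other setting — fact (5) has at the observatory there. Refuted.
(ii): focus "Clara". No fact shares same agent, thing, setting (Keiko / the medallion / at the embassy) with a different recipient. 0.

5, 0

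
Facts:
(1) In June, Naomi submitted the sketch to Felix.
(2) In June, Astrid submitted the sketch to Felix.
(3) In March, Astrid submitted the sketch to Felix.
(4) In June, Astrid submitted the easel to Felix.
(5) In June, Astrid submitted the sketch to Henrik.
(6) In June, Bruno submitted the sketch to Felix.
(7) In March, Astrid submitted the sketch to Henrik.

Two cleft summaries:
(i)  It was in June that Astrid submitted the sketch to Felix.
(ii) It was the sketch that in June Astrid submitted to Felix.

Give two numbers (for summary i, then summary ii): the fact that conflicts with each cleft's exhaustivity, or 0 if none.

3, 4

(i): focus "in June". Looking for same agent, thing, recipient (Astrid / the sketch / Felix) with some other setting — fact (3) has in March there. Refuted.
(ii): focus "the sketch". Looking for same agent, recipient, setting (Astrid / Felix / in June) with some other thing — fact (4) has the easel there. Refuted.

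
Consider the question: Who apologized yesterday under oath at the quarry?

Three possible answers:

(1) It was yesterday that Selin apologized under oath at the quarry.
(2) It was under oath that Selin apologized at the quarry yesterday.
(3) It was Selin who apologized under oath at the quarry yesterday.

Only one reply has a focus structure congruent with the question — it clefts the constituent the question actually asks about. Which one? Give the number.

3

The question word "who" targets the subject (agent).
Option (1) clefts "yesterday" — the time, not what was asked.
Option (2) clefts "under oath" — the manner, not what was asked.
Option (3) clefts "Selin" — that matches what the question asks about.
So the congruent reply is (3).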